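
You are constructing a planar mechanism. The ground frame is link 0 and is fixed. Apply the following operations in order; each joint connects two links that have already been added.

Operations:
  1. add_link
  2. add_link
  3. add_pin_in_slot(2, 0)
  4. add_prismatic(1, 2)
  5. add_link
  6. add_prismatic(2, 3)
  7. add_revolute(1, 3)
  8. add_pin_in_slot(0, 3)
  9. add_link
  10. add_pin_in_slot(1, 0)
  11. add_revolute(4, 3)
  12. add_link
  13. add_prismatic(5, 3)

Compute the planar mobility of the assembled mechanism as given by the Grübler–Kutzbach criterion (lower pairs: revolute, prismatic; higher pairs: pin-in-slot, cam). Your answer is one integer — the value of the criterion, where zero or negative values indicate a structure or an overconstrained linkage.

M = 2

L=1 J1=0 J2=0
add link → L=2 J1=0 J2=0
add link → L=3 J1=0 J2=0
PS@2,0 dof=2 J2 → L=3 J1=0 J2=1
P@1,2 dof=1 J1 → L=3 J1=1 J2=1
add link → L=4 J1=1 J2=1
P@2,3 dof=1 J1 → L=4 J1=2 J2=1
R@1,3 dof=1 J1 → L=4 J1=3 J2=1
PS@0,3 dof=2 J2 → L=4 J1=3 J2=2
add link → L=5 J1=3 J2=2
PS@1,0 dof=2 J2 → L=5 J1=3 J2=3
R@4,3 dof=1 J1 → L=5 J1=4 J2=3
add link → L=6 J1=4 J2=3
P@5,3 dof=1 J1 → L=6 J1=5 J2=3
M=3(L−1)−2J1−J2=3·5−2·5−3=2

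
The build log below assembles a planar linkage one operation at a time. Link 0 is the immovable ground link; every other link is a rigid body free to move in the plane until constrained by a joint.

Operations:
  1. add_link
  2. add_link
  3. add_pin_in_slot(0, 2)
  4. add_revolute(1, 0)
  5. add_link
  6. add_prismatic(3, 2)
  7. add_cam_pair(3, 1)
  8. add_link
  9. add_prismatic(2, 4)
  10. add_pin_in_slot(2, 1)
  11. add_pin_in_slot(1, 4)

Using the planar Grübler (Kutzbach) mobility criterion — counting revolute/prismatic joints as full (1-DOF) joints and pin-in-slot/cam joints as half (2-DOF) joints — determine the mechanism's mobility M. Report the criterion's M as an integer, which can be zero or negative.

M = 2

link 0 = ground. State L|J1|J2 = 1|0|0
+link1  2|0|0
+link2  3|0|0
PS(0,2) f=2→J2  3|0|1
R(1,0) f=1→J1  3|1|1
+link3  4|1|1
P(3,2) f=1→J1  4|2|1
C(3,1) f=2→J2  4|2|2
+link4  5|2|2
P(2,4) f=1→J1  5|3|2
PS(2,1) f=2→J2  5|3|3
PS(1,4) f=2→J2  5|3|4
M = 3(5−1)−2·3−4 = 12−6−4 = 2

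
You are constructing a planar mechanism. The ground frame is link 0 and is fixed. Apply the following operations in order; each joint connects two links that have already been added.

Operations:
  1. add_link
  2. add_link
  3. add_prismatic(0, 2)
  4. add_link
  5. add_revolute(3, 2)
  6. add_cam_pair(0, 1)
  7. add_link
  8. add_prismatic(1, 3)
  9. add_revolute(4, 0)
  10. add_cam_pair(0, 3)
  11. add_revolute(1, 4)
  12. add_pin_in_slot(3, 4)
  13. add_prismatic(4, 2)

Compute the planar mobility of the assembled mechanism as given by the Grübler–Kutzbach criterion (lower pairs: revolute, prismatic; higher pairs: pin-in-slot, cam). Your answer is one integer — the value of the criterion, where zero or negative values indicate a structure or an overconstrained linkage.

ground; <1,0,0>
#1 <2,0,0>
#2 <3,0,0>
P:0↔2 J1 <3,1,0>
#3 <4,1,0>
R:3↔2 J1 <4,2,0>
C:0↔1 J2 <4,2,1>
#4 <5,2,1>
P:1↔3 J1 <5,3,1>
R:4↔0 J1 <5,4,1>
C:0↔3 J2 <5,4,2>
R:1↔4 J1 <5,5,2>
PS:3↔4 J2 <5,5,3>
P:4↔2 J1 <5,6,3>
3×4 − 2×6 − 1×3 = -3

M = -3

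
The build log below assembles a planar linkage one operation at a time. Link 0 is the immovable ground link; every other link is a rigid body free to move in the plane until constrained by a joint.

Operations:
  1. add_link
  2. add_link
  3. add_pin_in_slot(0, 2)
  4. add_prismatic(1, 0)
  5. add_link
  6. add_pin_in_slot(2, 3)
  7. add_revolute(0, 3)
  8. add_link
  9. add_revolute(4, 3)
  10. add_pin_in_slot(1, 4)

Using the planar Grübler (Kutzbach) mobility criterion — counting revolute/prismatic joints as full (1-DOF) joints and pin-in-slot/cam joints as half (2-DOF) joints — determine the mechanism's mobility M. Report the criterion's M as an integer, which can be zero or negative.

M = 3

ground; <1,0,0>
#1 <2,0,0>
#2 <3,0,0>
PS:0↔2 J2 <3,0,1>
P:1↔0 J1 <3,1,1>
#3 <4,1,1>
PS:2↔3 J2 <4,1,2>
R:0↔3 J1 <4,2,2>
#4 <5,2,2>
R:4↔3 J1 <5,3,2>
PS:1↔4 J2 <5,3,3>
3×4 − 2×3 − 1×3 = 3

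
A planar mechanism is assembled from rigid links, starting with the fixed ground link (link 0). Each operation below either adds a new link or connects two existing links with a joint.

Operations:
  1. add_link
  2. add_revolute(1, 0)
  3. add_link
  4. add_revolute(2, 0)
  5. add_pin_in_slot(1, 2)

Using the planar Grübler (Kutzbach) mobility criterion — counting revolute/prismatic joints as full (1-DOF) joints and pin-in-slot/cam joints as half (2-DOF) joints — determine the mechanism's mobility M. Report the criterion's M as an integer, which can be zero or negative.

(L,J1,J2)=(1,0,0); link0 fixed
link1: (2,0,0)
R 1-0 [J1]: (2,1,0)
link2: (3,1,0)
R 2-0 [J1]: (3,2,0)
PS 1-2 [J2]: (3,2,1)
Grübler: 3·2 − 2·2 − 1 = 1

M = 1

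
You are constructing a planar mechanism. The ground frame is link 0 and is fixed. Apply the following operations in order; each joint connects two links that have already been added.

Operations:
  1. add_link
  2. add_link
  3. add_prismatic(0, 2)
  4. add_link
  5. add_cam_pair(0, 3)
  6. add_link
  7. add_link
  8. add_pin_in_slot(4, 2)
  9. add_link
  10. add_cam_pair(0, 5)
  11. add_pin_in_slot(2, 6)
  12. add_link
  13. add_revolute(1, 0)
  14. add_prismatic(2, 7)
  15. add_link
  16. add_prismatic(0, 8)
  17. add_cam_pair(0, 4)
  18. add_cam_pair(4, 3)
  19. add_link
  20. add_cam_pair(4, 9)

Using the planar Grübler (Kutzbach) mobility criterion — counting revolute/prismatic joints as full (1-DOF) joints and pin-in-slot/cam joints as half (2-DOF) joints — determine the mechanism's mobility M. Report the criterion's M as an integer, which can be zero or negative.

M = 12

ground; <1,0,0>
#1 <2,0,0>
#2 <3,0,0>
P:0↔2 J1 <3,1,0>
#3 <4,1,0>
C:0↔3 J2 <4,1,1>
#4 <5,1,1>
#5 <6,1,1>
PS:4↔2 J2 <6,1,2>
#6 <7,1,2>
C:0↔5 J2 <7,1,3>
PS:2↔6 J2 <7,1,4>
#7 <8,1,4>
R:1↔0 J1 <8,2,4>
P:2↔7 J1 <8,3,4>
#8 <9,3,4>
P:0↔8 J1 <9,4,4>
C:0↔4 J2 <9,4,5>
C:4↔3 J2 <9,4,6>
#9 <10,4,6>
C:4↔9 J2 <10,4,7>
3×9 − 2×4 − 1×7 = 12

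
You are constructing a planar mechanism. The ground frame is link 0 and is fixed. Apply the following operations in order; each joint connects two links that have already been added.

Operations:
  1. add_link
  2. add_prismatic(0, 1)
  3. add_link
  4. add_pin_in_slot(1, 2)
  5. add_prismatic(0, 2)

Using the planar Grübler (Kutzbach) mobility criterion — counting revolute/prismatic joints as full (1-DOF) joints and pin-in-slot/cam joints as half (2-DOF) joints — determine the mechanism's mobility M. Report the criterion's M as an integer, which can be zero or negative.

L=1 J1=0 J2=0
add link → L=2 J1=0 J2=0
P@0,1 dof=1 J1 → L=2 J1=1 J2=0
add link → L=3 J1=1 J2=0
PS@1,2 dof=2 J2 → L=3 J1=1 J2=1
P@0,2 dof=1 J1 → L=3 J1=2 J2=1
M=3(L−1)−2J1−J2=3·2−2·2−1=1

M = 1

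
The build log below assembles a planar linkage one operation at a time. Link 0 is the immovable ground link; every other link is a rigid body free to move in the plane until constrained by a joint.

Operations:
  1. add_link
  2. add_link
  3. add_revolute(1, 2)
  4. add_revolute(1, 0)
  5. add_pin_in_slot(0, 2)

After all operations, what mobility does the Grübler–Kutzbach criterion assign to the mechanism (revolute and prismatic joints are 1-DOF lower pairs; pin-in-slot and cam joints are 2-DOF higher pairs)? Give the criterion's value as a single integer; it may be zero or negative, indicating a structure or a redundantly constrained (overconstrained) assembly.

M = 1

L=1 J1=0 J2=0
add link → L=2 J1=0 J2=0
add link → L=3 J1=0 J2=0
R@1,2 dof=1 J1 → L=3 J1=1 J2=0
R@1,0 dof=1 J1 → L=3 J1=2 J2=0
PS@0,2 dof=2 J2 → L=3 J1=2 J2=1
M=3(L−1)−2J1−J2=3·2−2·2−1=1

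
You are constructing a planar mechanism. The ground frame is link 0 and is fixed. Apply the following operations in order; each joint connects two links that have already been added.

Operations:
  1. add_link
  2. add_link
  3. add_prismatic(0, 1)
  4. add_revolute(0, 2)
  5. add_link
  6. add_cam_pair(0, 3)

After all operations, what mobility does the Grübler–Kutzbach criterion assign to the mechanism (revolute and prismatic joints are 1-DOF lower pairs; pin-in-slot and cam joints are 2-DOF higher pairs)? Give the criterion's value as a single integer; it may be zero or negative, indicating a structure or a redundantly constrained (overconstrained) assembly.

link 0 = ground. State L|J1|J2 = 1|0|0
+link1  2|0|0
+link2  3|0|0
P(0,1) f=1→J1  3|1|0
R(0,2) f=1→J1  3|2|0
+link3  4|2|0
C(0,3) f=2→J2  4|2|1
M = 3(4−1)−2·2−1 = 9−4−1 = 4

M = 4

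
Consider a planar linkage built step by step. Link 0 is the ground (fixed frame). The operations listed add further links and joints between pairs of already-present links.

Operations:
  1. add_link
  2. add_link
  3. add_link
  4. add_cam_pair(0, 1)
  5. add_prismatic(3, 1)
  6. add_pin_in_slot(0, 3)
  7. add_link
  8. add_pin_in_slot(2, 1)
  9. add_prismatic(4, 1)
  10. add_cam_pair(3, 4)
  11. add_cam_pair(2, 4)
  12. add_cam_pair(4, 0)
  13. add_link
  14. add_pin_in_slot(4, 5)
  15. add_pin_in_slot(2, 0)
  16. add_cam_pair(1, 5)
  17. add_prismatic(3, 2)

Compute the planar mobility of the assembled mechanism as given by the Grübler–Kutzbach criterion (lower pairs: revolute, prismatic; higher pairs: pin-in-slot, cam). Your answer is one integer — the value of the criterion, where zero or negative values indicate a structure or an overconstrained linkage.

(L,J1,J2)=(1,0,0); link0 fixed
link1: (2,0,0)
link2: (3,0,0)
link3: (4,0,0)
C 0-1 [J2]: (4,0,1)
P 3-1 [J1]: (4,1,1)
PS 0-3 [J2]: (4,1,2)
link4: (5,1,2)
PS 2-1 [J2]: (5,1,3)
P 4-1 [J1]: (5,2,3)
C 3-4 [J2]: (5,2,4)
C 2-4 [J2]: (5,2,5)
C 4-0 [J2]: (5,2,6)
link5: (6,2,6)
PS 4-5 [J2]: (6,2,7)
PS 2-0 [J2]: (6,2,8)
C 1-5 [J2]: (6,2,9)
P 3-2 [J1]: (6,3,9)
Grübler: 3·5 − 2·3 − 9 = 0

M = 0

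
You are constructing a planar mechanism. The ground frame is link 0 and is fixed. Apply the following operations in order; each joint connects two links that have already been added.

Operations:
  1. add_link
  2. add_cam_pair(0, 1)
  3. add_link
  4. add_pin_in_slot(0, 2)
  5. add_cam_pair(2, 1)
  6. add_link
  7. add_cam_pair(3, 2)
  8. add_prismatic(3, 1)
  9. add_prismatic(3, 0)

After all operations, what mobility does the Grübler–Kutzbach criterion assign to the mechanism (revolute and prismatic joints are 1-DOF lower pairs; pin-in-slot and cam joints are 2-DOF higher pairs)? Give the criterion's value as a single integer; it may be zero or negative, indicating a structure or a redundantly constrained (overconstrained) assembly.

M = 1

L=1 J1=0 J2=0
add link → L=2 J1=0 J2=0
C@0,1 dof=2 J2 → L=2 J1=0 J2=1
add link → L=3 J1=0 J2=1
PS@0,2 dof=2 J2 → L=3 J1=0 J2=2
C@2,1 dof=2 J2 → L=3 J1=0 J2=3
add link → L=4 J1=0 J2=3
C@3,2 dof=2 J2 → L=4 J1=0 J2=4
P@3,1 dof=1 J1 → L=4 J1=1 J2=4
P@3,0 dof=1 J1 → L=4 J1=2 J2=4
M=3(L−1)−2J1−J2=3·3−2·2−4=1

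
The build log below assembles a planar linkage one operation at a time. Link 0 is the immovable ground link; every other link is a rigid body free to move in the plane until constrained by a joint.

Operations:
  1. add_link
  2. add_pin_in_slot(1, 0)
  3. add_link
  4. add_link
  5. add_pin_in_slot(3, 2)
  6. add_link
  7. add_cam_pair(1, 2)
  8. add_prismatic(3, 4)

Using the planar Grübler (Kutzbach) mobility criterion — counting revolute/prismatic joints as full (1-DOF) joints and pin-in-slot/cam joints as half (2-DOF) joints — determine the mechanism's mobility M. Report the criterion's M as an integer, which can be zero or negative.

L=1 J1=0 J2=0
add link → L=2 J1=0 J2=0
PS@1,0 dof=2 J2 → L=2 J1=0 J2=1
add link → L=3 J1=0 J2=1
add link → L=4 J1=0 J2=1
PS@3,2 dof=2 J2 → L=4 J1=0 J2=2
add link → L=5 J1=0 J2=2
C@1,2 dof=2 J2 → L=5 J1=0 J2=3
P@3,4 dof=1 J1 → L=5 J1=1 J2=3
M=3(L−1)−2J1−J2=3·4−2·1−3=7

M = 7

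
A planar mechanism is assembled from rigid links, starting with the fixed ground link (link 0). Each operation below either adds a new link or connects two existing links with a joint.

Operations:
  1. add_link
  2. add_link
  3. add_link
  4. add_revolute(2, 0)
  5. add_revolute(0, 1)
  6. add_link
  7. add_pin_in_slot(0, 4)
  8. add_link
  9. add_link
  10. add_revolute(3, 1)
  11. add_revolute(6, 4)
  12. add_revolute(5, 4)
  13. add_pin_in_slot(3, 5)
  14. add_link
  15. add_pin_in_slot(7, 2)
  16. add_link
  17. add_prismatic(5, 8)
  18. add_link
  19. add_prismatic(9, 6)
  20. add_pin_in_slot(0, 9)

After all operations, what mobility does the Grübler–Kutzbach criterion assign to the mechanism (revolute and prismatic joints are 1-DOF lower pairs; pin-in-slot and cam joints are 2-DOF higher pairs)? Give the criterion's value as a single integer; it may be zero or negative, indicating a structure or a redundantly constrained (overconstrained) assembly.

M = 9

L=1 J1=0 J2=0
add link → L=2 J1=0 J2=0
add link → L=3 J1=0 J2=0
add link → L=4 J1=0 J2=0
R@2,0 dof=1 J1 → L=4 J1=1 J2=0
R@0,1 dof=1 J1 → L=4 J1=2 J2=0
add link → L=5 J1=2 J2=0
PS@0,4 dof=2 J2 → L=5 J1=2 J2=1
add link → L=6 J1=2 J2=1
add link → L=7 J1=2 J2=1
R@3,1 dof=1 J1 → L=7 J1=3 J2=1
R@6,4 dof=1 J1 → L=7 J1=4 J2=1
R@5,4 dof=1 J1 → L=7 J1=5 J2=1
PS@3,5 dof=2 J2 → L=7 J1=5 J2=2
add link → L=8 J1=5 J2=2
PS@7,2 dof=2 J2 → L=8 J1=5 J2=3
add link → L=9 J1=5 J2=3
P@5,8 dof=1 J1 → L=9 J1=6 J2=3
add link → L=10 J1=6 J2=3
P@9,6 dof=1 J1 → L=10 J1=7 J2=3
PS@0,9 dof=2 J2 → L=10 J1=7 J2=4
M=3(L−1)−2J1−J2=3·9−2·7−4=9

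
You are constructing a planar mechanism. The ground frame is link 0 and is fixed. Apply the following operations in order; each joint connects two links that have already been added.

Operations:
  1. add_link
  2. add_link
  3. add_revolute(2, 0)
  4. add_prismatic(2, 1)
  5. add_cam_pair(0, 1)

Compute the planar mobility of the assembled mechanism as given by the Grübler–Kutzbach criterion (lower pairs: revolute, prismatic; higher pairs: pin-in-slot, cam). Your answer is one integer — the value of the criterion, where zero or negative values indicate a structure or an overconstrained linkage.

M = 1

[1;0;0] (link 0 is ground)
L+ [2;0;0]
L+ [3;0;0]
R(2,0)∈J1 [3;1;0]
P(2,1)∈J1 [3;2;0]
C(0,1)∈J2 [3;2;1]
mobility = 6 − 4 − 1 = 1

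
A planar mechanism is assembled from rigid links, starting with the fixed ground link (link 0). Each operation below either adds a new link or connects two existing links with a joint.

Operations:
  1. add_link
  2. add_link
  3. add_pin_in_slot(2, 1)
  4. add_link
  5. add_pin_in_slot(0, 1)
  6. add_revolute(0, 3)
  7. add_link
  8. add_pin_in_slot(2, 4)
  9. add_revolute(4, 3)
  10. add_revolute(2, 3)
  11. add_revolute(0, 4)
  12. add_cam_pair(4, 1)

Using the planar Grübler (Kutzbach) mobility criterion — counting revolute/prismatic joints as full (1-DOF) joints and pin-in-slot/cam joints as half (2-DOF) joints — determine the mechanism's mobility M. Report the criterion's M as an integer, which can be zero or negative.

link 0 = ground. State L|J1|J2 = 1|0|0
+link1  2|0|0
+link2  3|0|0
PS(2,1) f=2→J2  3|0|1
+link3  4|0|1
PS(0,1) f=2→J2  4|0|2
R(0,3) f=1→J1  4|1|2
+link4  5|1|2
PS(2,4) f=2→J2  5|1|3
R(4,3) f=1→J1  5|2|3
R(2,3) f=1→J1  5|3|3
R(0,4) f=1→J1  5|4|3
C(4,1) f=2→J2  5|4|4
M = 3(5−1)−2·4−4 = 12−8−4 = 0

M = 0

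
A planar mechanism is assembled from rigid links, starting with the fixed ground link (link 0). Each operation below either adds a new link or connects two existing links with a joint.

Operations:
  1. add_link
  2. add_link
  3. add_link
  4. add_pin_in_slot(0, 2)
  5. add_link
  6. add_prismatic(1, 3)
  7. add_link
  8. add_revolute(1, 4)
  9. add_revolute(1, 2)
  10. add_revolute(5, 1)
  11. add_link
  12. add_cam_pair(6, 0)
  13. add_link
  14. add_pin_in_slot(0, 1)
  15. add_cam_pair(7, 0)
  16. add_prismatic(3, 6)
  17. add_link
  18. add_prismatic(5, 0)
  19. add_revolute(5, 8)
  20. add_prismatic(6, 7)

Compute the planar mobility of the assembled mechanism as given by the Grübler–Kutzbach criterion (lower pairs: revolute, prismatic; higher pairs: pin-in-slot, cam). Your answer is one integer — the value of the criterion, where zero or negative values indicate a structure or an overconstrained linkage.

link 0 = ground. State L|J1|J2 = 1|0|0
+link1  2|0|0
+link2  3|0|0
+link3  4|0|0
PS(0,2) f=2→J2  4|0|1
+link4  5|0|1
P(1,3) f=1→J1  5|1|1
+link5  6|1|1
R(1,4) f=1→J1  6|2|1
R(1,2) f=1→J1  6|3|1
R(5,1) f=1→J1  6|4|1
+link6  7|4|1
C(6,0) f=2→J2  7|4|2
+link7  8|4|2
PS(0,1) f=2→J2  8|4|3
C(7,0) f=2→J2  8|4|4
P(3,6) f=1→J1  8|5|4
+link8  9|5|4
P(5,0) f=1→J1  9|6|4
R(5,8) f=1→J1  9|7|4
P(6,7) f=1→J1  9|8|4
M = 3(9−1)−2·8−4 = 24−16−4 = 4

M = 4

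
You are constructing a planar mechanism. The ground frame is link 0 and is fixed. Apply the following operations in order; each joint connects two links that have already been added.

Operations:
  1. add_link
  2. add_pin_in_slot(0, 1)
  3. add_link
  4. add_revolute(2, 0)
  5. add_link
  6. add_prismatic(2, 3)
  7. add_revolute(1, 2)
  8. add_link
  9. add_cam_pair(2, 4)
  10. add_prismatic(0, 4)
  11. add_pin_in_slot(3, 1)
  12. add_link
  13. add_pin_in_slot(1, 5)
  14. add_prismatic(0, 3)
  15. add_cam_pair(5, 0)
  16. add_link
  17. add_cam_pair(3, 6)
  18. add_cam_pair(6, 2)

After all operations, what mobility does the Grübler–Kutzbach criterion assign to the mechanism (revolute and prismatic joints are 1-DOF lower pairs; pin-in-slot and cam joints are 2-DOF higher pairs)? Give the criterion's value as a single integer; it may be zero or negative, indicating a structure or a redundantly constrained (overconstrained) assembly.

(L,J1,J2)=(1,0,0); link0 fixed
link1: (2,0,0)
PS 0-1 [J2]: (2,0,1)
link2: (3,0,1)
R 2-0 [J1]: (3,1,1)
link3: (4,1,1)
P 2-3 [J1]: (4,2,1)
R 1-2 [J1]: (4,3,1)
link4: (5,3,1)
C 2-4 [J2]: (5,3,2)
P 0-4 [J1]: (5,4,2)
PS 3-1 [J2]: (5,4,3)
link5: (6,4,3)
PS 1-5 [J2]: (6,4,4)
P 0-3 [J1]: (6,5,4)
C 5-0 [J2]: (6,5,5)
link6: (7,5,5)
C 3-6 [J2]: (7,5,6)
C 6-2 [J2]: (7,5,7)
Grübler: 3·6 − 2·5 − 7 = 1

M = 1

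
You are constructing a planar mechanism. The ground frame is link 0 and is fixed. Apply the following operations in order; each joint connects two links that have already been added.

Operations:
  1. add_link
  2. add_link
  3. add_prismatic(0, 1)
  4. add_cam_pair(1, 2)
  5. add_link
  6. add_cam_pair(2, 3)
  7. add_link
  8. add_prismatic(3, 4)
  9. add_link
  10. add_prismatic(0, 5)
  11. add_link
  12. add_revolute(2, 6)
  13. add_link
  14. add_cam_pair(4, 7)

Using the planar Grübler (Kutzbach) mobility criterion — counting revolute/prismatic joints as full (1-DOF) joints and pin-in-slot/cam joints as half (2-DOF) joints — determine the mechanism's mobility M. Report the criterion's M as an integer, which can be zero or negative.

M = 10

L=1 J1=0 J2=0
add link → L=2 J1=0 J2=0
add link → L=3 J1=0 J2=0
P@0,1 dof=1 J1 → L=3 J1=1 J2=0
C@1,2 dof=2 J2 → L=3 J1=1 J2=1
add link → L=4 J1=1 J2=1
C@2,3 dof=2 J2 → L=4 J1=1 J2=2
add link → L=5 J1=1 J2=2
P@3,4 dof=1 J1 → L=5 J1=2 J2=2
add link → L=6 J1=2 J2=2
P@0,5 dof=1 J1 → L=6 J1=3 J2=2
add link → L=7 J1=3 J2=2
R@2,6 dof=1 J1 → L=7 J1=4 J2=2
add link → L=8 J1=4 J2=2
C@4,7 dof=2 J2 → L=8 J1=4 J2=3
M=3(L−1)−2J1−J2=3·7−2·4−3=10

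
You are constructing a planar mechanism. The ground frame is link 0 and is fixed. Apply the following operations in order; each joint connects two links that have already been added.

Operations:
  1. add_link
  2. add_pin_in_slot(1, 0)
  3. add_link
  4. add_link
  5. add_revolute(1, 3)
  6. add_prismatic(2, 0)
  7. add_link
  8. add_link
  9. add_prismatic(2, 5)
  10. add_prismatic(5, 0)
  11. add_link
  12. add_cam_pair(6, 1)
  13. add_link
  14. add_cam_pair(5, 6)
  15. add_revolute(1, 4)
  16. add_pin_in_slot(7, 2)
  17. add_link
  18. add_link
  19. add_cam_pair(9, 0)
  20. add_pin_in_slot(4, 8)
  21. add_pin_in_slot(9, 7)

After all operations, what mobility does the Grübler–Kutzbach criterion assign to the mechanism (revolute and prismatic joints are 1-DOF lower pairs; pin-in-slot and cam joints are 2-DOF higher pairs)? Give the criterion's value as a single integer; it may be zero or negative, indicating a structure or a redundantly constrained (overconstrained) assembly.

M = 10

L=1 J1=0 J2=0
add link → L=2 J1=0 J2=0
PS@1,0 dof=2 J2 → L=2 J1=0 J2=1
add link → L=3 J1=0 J2=1
add link → L=4 J1=0 J2=1
R@1,3 dof=1 J1 → L=4 J1=1 J2=1
P@2,0 dof=1 J1 → L=4 J1=2 J2=1
add link → L=5 J1=2 J2=1
add link → L=6 J1=2 J2=1
P@2,5 dof=1 J1 → L=6 J1=3 J2=1
P@5,0 dof=1 J1 → L=6 J1=4 J2=1
add link → L=7 J1=4 J2=1
C@6,1 dof=2 J2 → L=7 J1=4 J2=2
add link → L=8 J1=4 J2=2
C@5,6 dof=2 J2 → L=8 J1=4 J2=3
R@1,4 dof=1 J1 → L=8 J1=5 J2=3
PS@7,2 dof=2 J2 → L=8 J1=5 J2=4
add link → L=9 J1=5 J2=4
add link → L=10 J1=5 J2=4
C@9,0 dof=2 J2 → L=10 J1=5 J2=5
PS@4,8 dof=2 J2 → L=10 J1=5 J2=6
PS@9,7 dof=2 J2 → L=10 J1=5 J2=7
M=3(L−1)−2J1−J2=3·9−2·5−7=10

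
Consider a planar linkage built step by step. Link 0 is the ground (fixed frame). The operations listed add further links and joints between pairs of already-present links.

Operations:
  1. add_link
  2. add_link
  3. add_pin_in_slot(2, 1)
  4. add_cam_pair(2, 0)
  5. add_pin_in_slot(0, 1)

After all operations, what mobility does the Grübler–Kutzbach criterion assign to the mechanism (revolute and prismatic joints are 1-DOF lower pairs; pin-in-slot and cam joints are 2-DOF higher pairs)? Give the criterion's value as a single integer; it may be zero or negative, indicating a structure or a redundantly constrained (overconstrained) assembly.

ground; <1,0,0>
#1 <2,0,0>
#2 <3,0,0>
PS:2↔1 J2 <3,0,1>
C:2↔0 J2 <3,0,2>
PS:0↔1 J2 <3,0,3>
3×2 − 2×0 − 1×3 = 3

M = 3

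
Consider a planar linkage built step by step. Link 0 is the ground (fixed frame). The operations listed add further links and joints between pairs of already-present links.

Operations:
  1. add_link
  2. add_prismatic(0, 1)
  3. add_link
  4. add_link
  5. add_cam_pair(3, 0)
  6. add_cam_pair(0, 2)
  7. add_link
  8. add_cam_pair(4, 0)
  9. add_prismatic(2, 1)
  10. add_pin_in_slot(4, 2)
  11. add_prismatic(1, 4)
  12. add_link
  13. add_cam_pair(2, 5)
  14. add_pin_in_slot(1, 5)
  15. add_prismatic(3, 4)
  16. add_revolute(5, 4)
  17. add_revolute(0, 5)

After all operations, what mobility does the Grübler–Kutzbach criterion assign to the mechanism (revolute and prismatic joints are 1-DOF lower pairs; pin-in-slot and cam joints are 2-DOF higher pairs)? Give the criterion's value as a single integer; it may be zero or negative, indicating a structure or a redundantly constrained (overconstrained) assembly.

M = -3

link 0 = ground. State L|J1|J2 = 1|0|0
+link1  2|0|0
P(0,1) f=1→J1  2|1|0
+link2  3|1|0
+link3  4|1|0
C(3,0) f=2→J2  4|1|1
C(0,2) f=2→J2  4|1|2
+link4  5|1|2
C(4,0) f=2→J2  5|1|3
P(2,1) f=1→J1  5|2|3
PS(4,2) f=2→J2  5|2|4
P(1,4) f=1→J1  5|3|4
+link5  6|3|4
C(2,5) f=2→J2  6|3|5
PS(1,5) f=2→J2  6|3|6
P(3,4) f=1→J1  6|4|6
R(5,4) f=1→J1  6|5|6
R(0,5) f=1→J1  6|6|6
M = 3(6−1)−2·6−6 = 15−12−6 = -3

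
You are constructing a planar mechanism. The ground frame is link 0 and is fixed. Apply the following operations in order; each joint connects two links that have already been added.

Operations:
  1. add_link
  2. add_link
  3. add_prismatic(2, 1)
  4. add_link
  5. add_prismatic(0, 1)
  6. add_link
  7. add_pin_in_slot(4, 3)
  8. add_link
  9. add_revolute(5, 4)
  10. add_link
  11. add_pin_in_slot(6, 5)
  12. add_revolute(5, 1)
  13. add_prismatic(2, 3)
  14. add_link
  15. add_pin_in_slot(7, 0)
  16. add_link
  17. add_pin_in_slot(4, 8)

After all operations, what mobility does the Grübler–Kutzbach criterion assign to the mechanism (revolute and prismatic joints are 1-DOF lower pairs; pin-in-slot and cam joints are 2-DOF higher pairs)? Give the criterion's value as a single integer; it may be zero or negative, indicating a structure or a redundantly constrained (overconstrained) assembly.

[1;0;0] (link 0 is ground)
L+ [2;0;0]
L+ [3;0;0]
P(2,1)∈J1 [3;1;0]
L+ [4;1;0]
P(0,1)∈J1 [4;2;0]
L+ [5;2;0]
PS(4,3)∈J2 [5;2;1]
L+ [6;2;1]
R(5,4)∈J1 [6;3;1]
L+ [7;3;1]
PS(6,5)∈J2 [7;3;2]
R(5,1)∈J1 [7;4;2]
P(2,3)∈J1 [7;5;2]
L+ [8;5;2]
PS(7,0)∈J2 [8;5;3]
L+ [9;5;3]
PS(4,8)∈J2 [9;5;4]
mobility = 24 − 10 − 4 = 10

M = 10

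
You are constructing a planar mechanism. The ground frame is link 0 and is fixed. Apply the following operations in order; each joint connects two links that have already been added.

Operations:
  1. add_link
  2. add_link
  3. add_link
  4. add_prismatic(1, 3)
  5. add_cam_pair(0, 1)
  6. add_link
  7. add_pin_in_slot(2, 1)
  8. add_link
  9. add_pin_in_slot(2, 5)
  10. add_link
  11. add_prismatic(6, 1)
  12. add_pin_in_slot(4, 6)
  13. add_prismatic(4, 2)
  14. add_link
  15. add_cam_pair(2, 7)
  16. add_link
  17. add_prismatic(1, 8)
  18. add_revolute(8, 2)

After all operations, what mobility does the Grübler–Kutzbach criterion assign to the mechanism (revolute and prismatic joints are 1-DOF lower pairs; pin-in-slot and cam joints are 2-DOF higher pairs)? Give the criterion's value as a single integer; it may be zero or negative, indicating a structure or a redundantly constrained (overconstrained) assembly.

M = 9

(L,J1,J2)=(1,0,0); link0 fixed
link1: (2,0,0)
link2: (3,0,0)
link3: (4,0,0)
P 1-3 [J1]: (4,1,0)
C 0-1 [J2]: (4,1,1)
link4: (5,1,1)
PS 2-1 [J2]: (5,1,2)
link5: (6,1,2)
PS 2-5 [J2]: (6,1,3)
link6: (7,1,3)
P 6-1 [J1]: (7,2,3)
PS 4-6 [J2]: (7,2,4)
P 4-2 [J1]: (7,3,4)
link7: (8,3,4)
C 2-7 [J2]: (8,3,5)
link8: (9,3,5)
P 1-8 [J1]: (9,4,5)
R 8-2 [J1]: (9,5,5)
Grübler: 3·8 − 2·5 − 5 = 9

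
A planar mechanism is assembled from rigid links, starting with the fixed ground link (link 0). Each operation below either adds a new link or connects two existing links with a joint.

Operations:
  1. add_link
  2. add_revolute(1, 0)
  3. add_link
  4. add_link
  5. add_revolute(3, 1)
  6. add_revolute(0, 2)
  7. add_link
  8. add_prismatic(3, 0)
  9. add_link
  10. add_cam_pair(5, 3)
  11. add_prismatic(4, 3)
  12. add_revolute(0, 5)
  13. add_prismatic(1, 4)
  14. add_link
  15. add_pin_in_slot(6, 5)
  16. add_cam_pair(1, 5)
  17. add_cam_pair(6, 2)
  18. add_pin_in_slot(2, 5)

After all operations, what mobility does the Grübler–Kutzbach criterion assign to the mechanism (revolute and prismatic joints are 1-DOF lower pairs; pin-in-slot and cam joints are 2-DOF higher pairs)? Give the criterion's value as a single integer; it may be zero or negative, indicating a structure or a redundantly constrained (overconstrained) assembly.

M = -1

L=1 J1=0 J2=0
add link → L=2 J1=0 J2=0
R@1,0 dof=1 J1 → L=2 J1=1 J2=0
add link → L=3 J1=1 J2=0
add link → L=4 J1=1 J2=0
R@3,1 dof=1 J1 → L=4 J1=2 J2=0
R@0,2 dof=1 J1 → L=4 J1=3 J2=0
add link → L=5 J1=3 J2=0
P@3,0 dof=1 J1 → L=5 J1=4 J2=0
add link → L=6 J1=4 J2=0
C@5,3 dof=2 J2 → L=6 J1=4 J2=1
P@4,3 dof=1 J1 → L=6 J1=5 J2=1
R@0,5 dof=1 J1 → L=6 J1=6 J2=1
P@1,4 dof=1 J1 → L=6 J1=7 J2=1
add link → L=7 J1=7 J2=1
PS@6,5 dof=2 J2 → L=7 J1=7 J2=2
C@1,5 dof=2 J2 → L=7 J1=7 J2=3
C@6,2 dof=2 J2 → L=7 J1=7 J2=4
PS@2,5 dof=2 J2 → L=7 J1=7 J2=5
M=3(L−1)−2J1−J2=3·6−2·7−5=-1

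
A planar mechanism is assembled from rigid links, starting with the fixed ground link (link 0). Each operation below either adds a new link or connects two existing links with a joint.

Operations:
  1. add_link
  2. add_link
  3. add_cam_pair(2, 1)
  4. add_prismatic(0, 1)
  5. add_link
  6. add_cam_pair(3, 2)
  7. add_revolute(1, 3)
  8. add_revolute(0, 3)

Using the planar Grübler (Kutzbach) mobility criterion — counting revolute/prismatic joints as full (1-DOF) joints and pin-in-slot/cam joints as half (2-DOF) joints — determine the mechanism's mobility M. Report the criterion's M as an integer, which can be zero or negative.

[1;0;0] (link 0 is ground)
L+ [2;0;0]
L+ [3;0;0]
C(2,1)∈J2 [3;0;1]
P(0,1)∈J1 [3;1;1]
L+ [4;1;1]
C(3,2)∈J2 [4;1;2]
R(1,3)∈J1 [4;2;2]
R(0,3)∈J1 [4;3;2]
mobility = 9 − 6 − 2 = 1

M = 1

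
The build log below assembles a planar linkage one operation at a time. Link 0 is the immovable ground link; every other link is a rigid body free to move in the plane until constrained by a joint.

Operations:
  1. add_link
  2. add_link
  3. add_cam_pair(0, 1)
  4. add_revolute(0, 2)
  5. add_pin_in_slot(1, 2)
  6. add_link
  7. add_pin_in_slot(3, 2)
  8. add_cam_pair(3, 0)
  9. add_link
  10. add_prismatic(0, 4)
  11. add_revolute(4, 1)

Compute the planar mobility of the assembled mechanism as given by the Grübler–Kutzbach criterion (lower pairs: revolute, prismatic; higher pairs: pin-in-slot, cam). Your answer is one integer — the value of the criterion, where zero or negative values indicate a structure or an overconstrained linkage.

M = 2

ground; <1,0,0>
#1 <2,0,0>
#2 <3,0,0>
C:0↔1 J2 <3,0,1>
R:0↔2 J1 <3,1,1>
PS:1↔2 J2 <3,1,2>
#3 <4,1,2>
PS:3↔2 J2 <4,1,3>
C:3↔0 J2 <4,1,4>
#4 <5,1,4>
P:0↔4 J1 <5,2,4>
R:4↔1 J1 <5,3,4>
3×4 − 2×3 − 1×4 = 2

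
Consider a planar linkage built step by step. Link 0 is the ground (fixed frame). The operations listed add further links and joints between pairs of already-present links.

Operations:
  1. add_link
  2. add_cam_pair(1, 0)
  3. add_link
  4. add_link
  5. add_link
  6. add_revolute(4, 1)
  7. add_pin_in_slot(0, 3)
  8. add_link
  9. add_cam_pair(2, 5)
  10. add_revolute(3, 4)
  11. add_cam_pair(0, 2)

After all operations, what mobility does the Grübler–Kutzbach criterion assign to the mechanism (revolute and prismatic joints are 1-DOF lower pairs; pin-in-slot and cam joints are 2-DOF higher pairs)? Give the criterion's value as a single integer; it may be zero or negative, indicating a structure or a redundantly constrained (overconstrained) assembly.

link 0 = ground. State L|J1|J2 = 1|0|0
+link1  2|0|0
C(1,0) f=2→J2  2|0|1
+link2  3|0|1
+link3  4|0|1
+link4  5|0|1
R(4,1) f=1→J1  5|1|1
PS(0,3) f=2→J2  5|1|2
+link5  6|1|2
C(2,5) f=2→J2  6|1|3
R(3,4) f=1→J1  6|2|3
C(0,2) f=2→J2  6|2|4
M = 3(6−1)−2·2−4 = 15−4−4 = 7

M = 7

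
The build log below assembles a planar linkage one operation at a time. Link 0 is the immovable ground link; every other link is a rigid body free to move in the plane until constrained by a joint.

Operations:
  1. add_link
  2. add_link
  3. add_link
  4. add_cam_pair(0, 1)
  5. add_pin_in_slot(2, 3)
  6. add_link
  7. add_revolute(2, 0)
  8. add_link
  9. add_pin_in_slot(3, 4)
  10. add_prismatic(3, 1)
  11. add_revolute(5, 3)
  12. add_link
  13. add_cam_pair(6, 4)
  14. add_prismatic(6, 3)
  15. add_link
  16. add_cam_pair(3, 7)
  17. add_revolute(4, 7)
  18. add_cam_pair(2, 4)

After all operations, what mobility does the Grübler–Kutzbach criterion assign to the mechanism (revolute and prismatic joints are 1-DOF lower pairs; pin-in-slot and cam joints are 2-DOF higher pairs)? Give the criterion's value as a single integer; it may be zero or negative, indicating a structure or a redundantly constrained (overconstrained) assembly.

M = 5

(L,J1,J2)=(1,0,0); link0 fixed
link1: (2,0,0)
link2: (3,0,0)
link3: (4,0,0)
C 0-1 [J2]: (4,0,1)
PS 2-3 [J2]: (4,0,2)
link4: (5,0,2)
R 2-0 [J1]: (5,1,2)
link5: (6,1,2)
PS 3-4 [J2]: (6,1,3)
P 3-1 [J1]: (6,2,3)
R 5-3 [J1]: (6,3,3)
link6: (7,3,3)
C 6-4 [J2]: (7,3,4)
P 6-3 [J1]: (7,4,4)
link7: (8,4,4)
C 3-7 [J2]: (8,4,5)
R 4-7 [J1]: (8,5,5)
C 2-4 [J2]: (8,5,6)
Grübler: 3·7 − 2·5 − 6 = 5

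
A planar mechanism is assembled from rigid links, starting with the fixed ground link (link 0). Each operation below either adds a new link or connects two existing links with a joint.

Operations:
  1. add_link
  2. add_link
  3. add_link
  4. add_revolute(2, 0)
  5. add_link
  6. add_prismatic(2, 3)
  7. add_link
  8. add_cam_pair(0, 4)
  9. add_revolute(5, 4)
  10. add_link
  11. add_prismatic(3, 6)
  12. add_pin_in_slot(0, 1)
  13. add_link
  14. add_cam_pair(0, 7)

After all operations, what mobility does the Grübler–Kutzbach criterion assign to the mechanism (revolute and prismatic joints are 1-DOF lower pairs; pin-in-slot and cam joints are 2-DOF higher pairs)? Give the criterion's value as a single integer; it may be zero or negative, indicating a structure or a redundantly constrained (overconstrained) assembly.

M = 10

link 0 = ground. State L|J1|J2 = 1|0|0
+link1  2|0|0
+link2  3|0|0
+link3  4|0|0
R(2,0) f=1→J1  4|1|0
+link4  5|1|0
P(2,3) f=1→J1  5|2|0
+link5  6|2|0
C(0,4) f=2→J2  6|2|1
R(5,4) f=1→J1  6|3|1
+link6  7|3|1
P(3,6) f=1→J1  7|4|1
PS(0,1) f=2→J2  7|4|2
+link7  8|4|2
C(0,7) f=2→J2  8|4|3
M = 3(8−1)−2·4−3 = 21−8−3 = 10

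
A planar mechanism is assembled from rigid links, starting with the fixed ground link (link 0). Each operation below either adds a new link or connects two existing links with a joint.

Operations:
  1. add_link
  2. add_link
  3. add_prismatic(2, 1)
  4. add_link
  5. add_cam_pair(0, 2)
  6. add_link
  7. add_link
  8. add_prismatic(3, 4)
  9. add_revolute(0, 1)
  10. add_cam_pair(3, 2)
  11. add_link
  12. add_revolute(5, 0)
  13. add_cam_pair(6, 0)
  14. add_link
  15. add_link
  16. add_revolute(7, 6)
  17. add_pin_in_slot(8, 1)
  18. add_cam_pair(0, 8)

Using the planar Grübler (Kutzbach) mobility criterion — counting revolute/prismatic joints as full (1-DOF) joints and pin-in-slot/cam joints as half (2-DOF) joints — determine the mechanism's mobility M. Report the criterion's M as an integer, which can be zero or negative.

[1;0;0] (link 0 is ground)
L+ [2;0;0]
L+ [3;0;0]
P(2,1)∈J1 [3;1;0]
L+ [4;1;0]
C(0,2)∈J2 [4;1;1]
L+ [5;1;1]
L+ [6;1;1]
P(3,4)∈J1 [6;2;1]
R(0,1)∈J1 [6;3;1]
C(3,2)∈J2 [6;3;2]
L+ [7;3;2]
R(5,0)∈J1 [7;4;2]
C(6,0)∈J2 [7;4;3]
L+ [8;4;3]
L+ [9;4;3]
R(7,6)∈J1 [9;5;3]
PS(8,1)∈J2 [9;5;4]
C(0,8)∈J2 [9;5;5]
mobility = 24 − 10 − 5 = 9

M = 9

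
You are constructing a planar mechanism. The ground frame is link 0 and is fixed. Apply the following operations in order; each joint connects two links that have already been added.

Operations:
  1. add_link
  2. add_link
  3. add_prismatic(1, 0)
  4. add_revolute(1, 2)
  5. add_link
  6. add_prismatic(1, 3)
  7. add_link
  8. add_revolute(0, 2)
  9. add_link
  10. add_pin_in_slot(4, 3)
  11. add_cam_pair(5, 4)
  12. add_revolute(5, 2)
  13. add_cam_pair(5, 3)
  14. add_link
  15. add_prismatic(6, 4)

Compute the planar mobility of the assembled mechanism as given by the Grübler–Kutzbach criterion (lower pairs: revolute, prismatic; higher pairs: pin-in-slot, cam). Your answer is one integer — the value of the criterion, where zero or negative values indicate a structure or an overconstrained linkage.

M = 3

ground; <1,0,0>
#1 <2,0,0>
#2 <3,0,0>
P:1↔0 J1 <3,1,0>
R:1↔2 J1 <3,2,0>
#3 <4,2,0>
P:1↔3 J1 <4,3,0>
#4 <5,3,0>
R:0↔2 J1 <5,4,0>
#5 <6,4,0>
PS:4↔3 J2 <6,4,1>
C:5↔4 J2 <6,4,2>
R:5↔2 J1 <6,5,2>
C:5↔3 J2 <6,5,3>
#6 <7,5,3>
P:6↔4 J1 <7,6,3>
3×6 − 2×6 − 1×3 = 3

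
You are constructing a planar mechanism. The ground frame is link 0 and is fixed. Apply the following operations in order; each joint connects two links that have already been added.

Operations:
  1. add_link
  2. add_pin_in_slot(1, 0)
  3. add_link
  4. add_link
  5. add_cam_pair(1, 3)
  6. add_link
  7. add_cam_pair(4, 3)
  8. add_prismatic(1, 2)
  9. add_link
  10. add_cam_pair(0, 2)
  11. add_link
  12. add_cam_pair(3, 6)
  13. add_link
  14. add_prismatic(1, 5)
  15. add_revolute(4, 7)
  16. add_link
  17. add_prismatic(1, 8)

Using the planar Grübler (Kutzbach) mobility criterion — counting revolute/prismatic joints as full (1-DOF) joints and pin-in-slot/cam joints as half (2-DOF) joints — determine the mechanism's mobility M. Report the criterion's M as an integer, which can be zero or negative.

M = 11

[1;0;0] (link 0 is ground)
L+ [2;0;0]
PS(1,0)∈J2 [2;0;1]
L+ [3;0;1]
L+ [4;0;1]
C(1,3)∈J2 [4;0;2]
L+ [5;0;2]
C(4,3)∈J2 [5;0;3]
P(1,2)∈J1 [5;1;3]
L+ [6;1;3]
C(0,2)∈J2 [6;1;4]
L+ [7;1;4]
C(3,6)∈J2 [7;1;5]
L+ [8;1;5]
P(1,5)∈J1 [8;2;5]
R(4,7)∈J1 [8;3;5]
L+ [9;3;5]
P(1,8)∈J1 [9;4;5]
mobility = 24 − 8 − 5 = 11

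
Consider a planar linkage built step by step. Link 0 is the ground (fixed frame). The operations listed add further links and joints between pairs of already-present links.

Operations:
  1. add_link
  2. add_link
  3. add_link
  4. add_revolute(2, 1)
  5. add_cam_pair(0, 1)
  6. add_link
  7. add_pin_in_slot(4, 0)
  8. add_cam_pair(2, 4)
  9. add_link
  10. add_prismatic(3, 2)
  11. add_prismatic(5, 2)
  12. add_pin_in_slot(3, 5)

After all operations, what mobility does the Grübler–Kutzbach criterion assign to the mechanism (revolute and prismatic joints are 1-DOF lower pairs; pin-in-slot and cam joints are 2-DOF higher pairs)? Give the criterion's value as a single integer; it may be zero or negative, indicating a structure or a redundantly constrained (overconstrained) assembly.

[1;0;0] (link 0 is ground)
L+ [2;0;0]
L+ [3;0;0]
L+ [4;0;0]
R(2,1)∈J1 [4;1;0]
C(0,1)∈J2 [4;1;1]
L+ [5;1;1]
PS(4,0)∈J2 [5;1;2]
C(2,4)∈J2 [5;1;3]
L+ [6;1;3]
P(3,2)∈J1 [6;2;3]
P(5,2)∈J1 [6;3;3]
PS(3,5)∈J2 [6;3;4]
mobility = 15 − 6 − 4 = 5

M = 5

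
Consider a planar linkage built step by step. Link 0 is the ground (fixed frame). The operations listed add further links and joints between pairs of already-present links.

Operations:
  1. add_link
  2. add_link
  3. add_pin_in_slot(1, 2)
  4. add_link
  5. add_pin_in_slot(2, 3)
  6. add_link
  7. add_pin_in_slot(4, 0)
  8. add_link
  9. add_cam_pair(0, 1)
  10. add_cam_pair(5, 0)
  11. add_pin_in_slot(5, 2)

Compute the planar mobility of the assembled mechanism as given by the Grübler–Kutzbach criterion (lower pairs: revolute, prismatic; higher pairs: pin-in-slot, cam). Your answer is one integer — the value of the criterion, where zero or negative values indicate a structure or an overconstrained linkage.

M = 9

[1;0;0] (link 0 is ground)
L+ [2;0;0]
L+ [3;0;0]
PS(1,2)∈J2 [3;0;1]
L+ [4;0;1]
PS(2,3)∈J2 [4;0;2]
L+ [5;0;2]
PS(4,0)∈J2 [5;0;3]
L+ [6;0;3]
C(0,1)∈J2 [6;0;4]
C(5,0)∈J2 [6;0;5]
PS(5,2)∈J2 [6;0;6]
mobility = 15 − 0 − 6 = 9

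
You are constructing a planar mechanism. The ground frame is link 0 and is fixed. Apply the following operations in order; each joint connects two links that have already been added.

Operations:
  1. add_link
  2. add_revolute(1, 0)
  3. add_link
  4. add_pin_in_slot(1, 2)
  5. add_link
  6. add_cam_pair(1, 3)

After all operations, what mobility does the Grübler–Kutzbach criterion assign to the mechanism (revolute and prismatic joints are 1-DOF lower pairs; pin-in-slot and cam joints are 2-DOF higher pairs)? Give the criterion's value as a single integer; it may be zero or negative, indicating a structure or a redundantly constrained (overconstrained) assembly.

M = 5

[1;0;0] (link 0 is ground)
L+ [2;0;0]
R(1,0)∈J1 [2;1;0]
L+ [3;1;0]
PS(1,2)∈J2 [3;1;1]
L+ [4;1;1]
C(1,3)∈J2 [4;1;2]
mobility = 9 − 2 − 2 = 5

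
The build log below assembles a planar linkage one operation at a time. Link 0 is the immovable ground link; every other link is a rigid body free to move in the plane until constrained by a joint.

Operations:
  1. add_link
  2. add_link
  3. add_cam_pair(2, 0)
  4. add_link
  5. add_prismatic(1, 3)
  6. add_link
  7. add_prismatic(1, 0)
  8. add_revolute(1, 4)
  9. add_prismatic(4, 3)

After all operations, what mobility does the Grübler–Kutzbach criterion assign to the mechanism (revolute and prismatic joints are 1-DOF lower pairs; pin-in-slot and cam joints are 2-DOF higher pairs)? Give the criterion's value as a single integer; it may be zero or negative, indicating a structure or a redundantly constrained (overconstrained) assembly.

M = 3

[1;0;0] (link 0 is ground)
L+ [2;0;0]
L+ [3;0;0]
C(2,0)∈J2 [3;0;1]
L+ [4;0;1]
P(1,3)∈J1 [4;1;1]
L+ [5;1;1]
P(1,0)∈J1 [5;2;1]
R(1,4)∈J1 [5;3;1]
P(4,3)∈J1 [5;4;1]
mobility = 12 − 8 − 1 = 3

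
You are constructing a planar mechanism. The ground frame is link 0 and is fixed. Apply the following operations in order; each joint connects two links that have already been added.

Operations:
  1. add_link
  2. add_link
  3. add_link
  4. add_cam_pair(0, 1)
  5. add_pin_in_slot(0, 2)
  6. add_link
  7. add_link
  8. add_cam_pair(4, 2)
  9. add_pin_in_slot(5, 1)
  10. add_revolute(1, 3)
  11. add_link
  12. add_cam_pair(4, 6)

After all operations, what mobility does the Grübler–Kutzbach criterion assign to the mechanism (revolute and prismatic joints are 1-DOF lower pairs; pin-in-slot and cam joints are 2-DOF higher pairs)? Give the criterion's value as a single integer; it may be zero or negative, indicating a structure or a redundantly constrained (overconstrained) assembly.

[1;0;0] (link 0 is ground)
L+ [2;0;0]
L+ [3;0;0]
L+ [4;0;0]
C(0,1)∈J2 [4;0;1]
PS(0,2)∈J2 [4;0;2]
L+ [5;0;2]
L+ [6;0;2]
C(4,2)∈J2 [6;0;3]
PS(5,1)∈J2 [6;0;4]
R(1,3)∈J1 [6;1;4]
L+ [7;1;4]
C(4,6)∈J2 [7;1;5]
mobility = 18 − 2 − 5 = 11

M = 11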